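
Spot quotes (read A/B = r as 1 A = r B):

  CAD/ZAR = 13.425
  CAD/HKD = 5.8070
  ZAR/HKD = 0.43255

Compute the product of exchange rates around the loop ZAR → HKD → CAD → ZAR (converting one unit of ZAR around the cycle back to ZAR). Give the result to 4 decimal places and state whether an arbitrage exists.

Around ZAR → HKD → CAD → ZAR: 1 × 0.43255 ÷ 5.8070 × 13.425 = 0.999997
Product ≈ 1 (deviation 0.000%, within rounding noise).

1.0000 (no arbitrage)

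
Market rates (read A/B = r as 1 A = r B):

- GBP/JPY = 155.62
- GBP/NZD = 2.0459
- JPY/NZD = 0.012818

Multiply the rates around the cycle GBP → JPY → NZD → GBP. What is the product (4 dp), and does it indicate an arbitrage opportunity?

0.9750 (arbitrage exists)

Around GBP → JPY → NZD → GBP: 1 × 155.62 × 0.012818 ÷ 2.0459 = 0.974993
Product < 1; profitable direction is GBP → NZD → JPY → GBP.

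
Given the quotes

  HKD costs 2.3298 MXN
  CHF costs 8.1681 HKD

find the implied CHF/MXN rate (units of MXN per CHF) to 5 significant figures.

CHF/MXN = 19.030

1 CHF × 8.1681 = 8.1681 HKD
8.1681 HKD × 2.3298 = 19.03 MXN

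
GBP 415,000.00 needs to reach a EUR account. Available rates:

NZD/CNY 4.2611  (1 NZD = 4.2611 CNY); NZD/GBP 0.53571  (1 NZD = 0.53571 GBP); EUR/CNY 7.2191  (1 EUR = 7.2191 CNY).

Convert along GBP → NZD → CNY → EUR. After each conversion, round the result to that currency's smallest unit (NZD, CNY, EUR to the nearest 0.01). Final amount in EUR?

EUR 457,253.47

GBP 415,000.00 ÷ 0.53571 = NZD 774,672.86
NZD 774,672.86 × 4.2611 = CNY 3,300,958.52
CNY 3,300,958.52 ÷ 7.2191 = EUR 457,253.47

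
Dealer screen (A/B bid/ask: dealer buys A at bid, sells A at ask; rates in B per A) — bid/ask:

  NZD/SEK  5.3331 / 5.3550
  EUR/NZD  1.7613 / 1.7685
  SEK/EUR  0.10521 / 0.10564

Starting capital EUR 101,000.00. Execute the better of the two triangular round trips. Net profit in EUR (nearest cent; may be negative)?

Net result: EUR -44.86 (no profitable arbitrage after spreads)

Best loop EUR → SEK → NZD → EUR:
EUR 101,000.00 ÷ 0.10564 (buy SEK at ask) = SEK 956,077.24
SEK 956,077.24 ÷ 5.3550 (buy NZD at ask) = NZD 178,539.17
NZD 178,539.17 ÷ 1.7685 (buy EUR at ask) = EUR 100,955.14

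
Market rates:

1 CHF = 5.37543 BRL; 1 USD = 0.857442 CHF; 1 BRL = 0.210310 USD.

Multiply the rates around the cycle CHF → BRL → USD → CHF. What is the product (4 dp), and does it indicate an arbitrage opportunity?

Around CHF → BRL → USD → CHF: 1 × 5.37543 × 0.210310 × 0.857442 = 0.969344
Product < 1; profitable direction is CHF → USD → BRL → CHF.

0.9693 (arbitrage exists)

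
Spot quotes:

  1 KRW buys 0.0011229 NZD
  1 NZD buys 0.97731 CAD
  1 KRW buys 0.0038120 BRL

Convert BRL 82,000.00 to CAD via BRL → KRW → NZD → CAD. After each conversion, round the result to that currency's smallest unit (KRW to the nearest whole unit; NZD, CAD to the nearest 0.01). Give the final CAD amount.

CAD 23,606.65

BRL 82,000.00 ÷ 0.0038120 = KRW 21,511,018
KRW 21,511,018 × 0.0011229 = NZD 24,154.72
NZD 24,154.72 × 0.97731 = CAD 23,606.65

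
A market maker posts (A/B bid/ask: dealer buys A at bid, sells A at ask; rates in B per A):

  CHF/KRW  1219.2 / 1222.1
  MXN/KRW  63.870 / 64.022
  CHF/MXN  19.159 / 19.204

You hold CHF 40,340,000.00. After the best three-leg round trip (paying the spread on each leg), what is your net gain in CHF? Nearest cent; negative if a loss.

Net profit: CHF 52,329.77

Best loop CHF → MXN → KRW → CHF:
CHF 40,340,000.00 × 19.159 (sell CHF at bid) = MXN 772,874,060.00
MXN 772,874,060.00 × 63.870 (sell MXN at bid) = KRW 49,363,466,212
KRW 49,363,466,212 ÷ 1222.1 (buy CHF at ask) = CHF 40,392,329.77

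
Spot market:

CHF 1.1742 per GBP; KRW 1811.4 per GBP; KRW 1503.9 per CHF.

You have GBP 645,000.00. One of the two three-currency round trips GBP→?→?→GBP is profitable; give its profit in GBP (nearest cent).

Profit: GBP 16,626.73

Profitable loop is GBP → KRW → CHF → GBP:
GBP 645,000.00 × 1811.4 = KRW 1,168,353,000
KRW 1,168,353,000 ÷ 1503.9 = CHF 776,882.11
CHF 776,882.11 ÷ 1.1742 = GBP 661,626.73
Profit = GBP 661,626.73 − GBP 645,000.00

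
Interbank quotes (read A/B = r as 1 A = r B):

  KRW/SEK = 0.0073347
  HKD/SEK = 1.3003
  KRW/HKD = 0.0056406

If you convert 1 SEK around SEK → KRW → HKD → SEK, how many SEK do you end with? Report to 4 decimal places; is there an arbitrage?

1.0000 (no arbitrage)

Around SEK → KRW → HKD → SEK: 1 ÷ 0.0073347 × 0.0056406 × 1.3003 = 0.999969
Product ≈ 1 (deviation 0.003%, within rounding noise).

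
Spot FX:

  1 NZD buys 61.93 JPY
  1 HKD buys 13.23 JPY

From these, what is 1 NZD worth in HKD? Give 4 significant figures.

1 NZD × 61.93 = 61.93 JPY
61.93 JPY ÷ 13.23 = 4.68103 HKD

NZD/HKD = 4.681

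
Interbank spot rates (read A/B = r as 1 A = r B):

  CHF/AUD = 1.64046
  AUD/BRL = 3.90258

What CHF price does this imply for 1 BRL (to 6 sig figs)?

BRL/CHF = 0.156201

1 BRL ÷ 3.90258 = 0.256241 AUD
0.256241 AUD ÷ 1.64046 = 0.156201 CHF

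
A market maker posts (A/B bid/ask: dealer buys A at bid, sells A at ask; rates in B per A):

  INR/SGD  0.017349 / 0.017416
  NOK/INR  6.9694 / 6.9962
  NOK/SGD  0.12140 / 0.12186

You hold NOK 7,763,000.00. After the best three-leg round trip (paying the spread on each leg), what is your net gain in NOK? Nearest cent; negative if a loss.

Net result: NOK -28,403.88 (no profitable arbitrage after spreads)

Best loop NOK → SGD → INR → NOK:
NOK 7,763,000.00 × 0.12140 (sell NOK at bid) = SGD 942,428.20
SGD 942,428.20 ÷ 0.017416 (buy INR at ask) = INR 54,112,781.35
INR 54,112,781.35 ÷ 6.9962 (buy NOK at ask) = NOK 7,734,596.12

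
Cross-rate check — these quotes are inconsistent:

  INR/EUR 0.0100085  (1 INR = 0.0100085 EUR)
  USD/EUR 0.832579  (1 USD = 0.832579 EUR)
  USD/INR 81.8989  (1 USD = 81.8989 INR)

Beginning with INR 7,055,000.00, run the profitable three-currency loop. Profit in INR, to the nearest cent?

Profit: INR 110,976.98

Profitable loop is INR → USD → EUR → INR:
INR 7,055,000.00 ÷ 81.8989 = USD 86,142.79
USD 86,142.79 × 0.832579 = EUR 71,720.68
EUR 71,720.68 ÷ 0.0100085 = INR 7,165,976.98
Profit = INR 7,165,976.98 − INR 7,055,000.00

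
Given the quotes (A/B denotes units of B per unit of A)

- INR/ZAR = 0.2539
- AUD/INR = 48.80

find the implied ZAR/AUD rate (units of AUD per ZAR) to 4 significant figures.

1 ZAR ÷ 0.2539 = 3.93856 INR
3.93856 INR ÷ 48.80 = 0.0807082 AUD

ZAR/AUD = 0.08071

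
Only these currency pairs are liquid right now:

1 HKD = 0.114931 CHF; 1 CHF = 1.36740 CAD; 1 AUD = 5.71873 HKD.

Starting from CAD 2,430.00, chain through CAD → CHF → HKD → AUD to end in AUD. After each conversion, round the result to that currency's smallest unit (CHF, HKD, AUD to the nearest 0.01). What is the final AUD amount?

CAD 2,430.00 ÷ 1.36740 = CHF 1,777.10
CHF 1,777.10 ÷ 0.114931 = HKD 15,462.32
HKD 15,462.32 ÷ 5.71873 = AUD 2,703.80

AUD 2,703.80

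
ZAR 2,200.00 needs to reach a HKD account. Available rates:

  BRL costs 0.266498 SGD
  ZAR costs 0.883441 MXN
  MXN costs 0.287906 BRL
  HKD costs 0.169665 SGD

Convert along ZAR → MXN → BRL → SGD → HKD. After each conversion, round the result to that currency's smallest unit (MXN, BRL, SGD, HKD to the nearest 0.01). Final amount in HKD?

HKD 878.91

ZAR 2,200.00 × 0.883441 = MXN 1,943.57
MXN 1,943.57 × 0.287906 = BRL 559.57
BRL 559.57 × 0.266498 = SGD 149.12
SGD 149.12 ÷ 0.169665 = HKD 878.91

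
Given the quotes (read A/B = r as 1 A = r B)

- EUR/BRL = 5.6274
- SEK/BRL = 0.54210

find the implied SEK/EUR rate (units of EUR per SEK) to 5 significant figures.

SEK/EUR = 0.096332

1 SEK × 0.54210 = 0.5421 BRL
0.5421 BRL ÷ 5.6274 = 0.0963322 EUR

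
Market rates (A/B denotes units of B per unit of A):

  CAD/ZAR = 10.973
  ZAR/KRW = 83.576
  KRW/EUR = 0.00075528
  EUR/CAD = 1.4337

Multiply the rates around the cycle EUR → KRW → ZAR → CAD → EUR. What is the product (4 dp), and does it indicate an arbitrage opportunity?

Around EUR → KRW → ZAR → CAD → EUR: 1 ÷ 0.00075528 ÷ 83.576 ÷ 10.973 ÷ 1.4337 = 1.006994
Product > 1; profitable direction is EUR → KRW → ZAR → CAD → EUR.

1.0070 (arbitrage exists)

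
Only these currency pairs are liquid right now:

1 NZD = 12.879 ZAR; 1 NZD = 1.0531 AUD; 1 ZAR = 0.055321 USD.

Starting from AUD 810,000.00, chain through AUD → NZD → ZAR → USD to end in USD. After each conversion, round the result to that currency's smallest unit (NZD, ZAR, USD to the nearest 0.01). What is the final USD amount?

AUD 810,000.00 ÷ 1.0531 = NZD 769,157.72
NZD 769,157.72 × 12.879 = ZAR 9,905,982.28
ZAR 9,905,982.28 × 0.055321 = USD 548,008.85

USD 548,008.85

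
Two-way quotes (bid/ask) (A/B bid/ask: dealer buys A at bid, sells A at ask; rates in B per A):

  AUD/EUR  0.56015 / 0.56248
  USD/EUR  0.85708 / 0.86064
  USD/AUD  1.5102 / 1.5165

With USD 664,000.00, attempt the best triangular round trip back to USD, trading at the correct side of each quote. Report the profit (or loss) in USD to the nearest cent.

Net profit: USD 3,175.27

Best loop USD → EUR → AUD → USD:
USD 664,000.00 × 0.85708 (sell USD at bid) = EUR 569,101.12
EUR 569,101.12 ÷ 0.56248 (buy AUD at ask) = AUD 1,011,771.30
AUD 1,011,771.30 ÷ 1.5165 (buy USD at ask) = USD 667,175.27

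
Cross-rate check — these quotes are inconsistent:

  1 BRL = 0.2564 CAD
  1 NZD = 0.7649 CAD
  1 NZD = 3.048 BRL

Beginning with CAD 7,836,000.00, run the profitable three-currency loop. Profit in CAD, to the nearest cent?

Profit: CAD 170,132.07

Profitable loop is CAD → NZD → BRL → CAD:
CAD 7,836,000.00 ÷ 0.7649 = NZD 10,244,476.40
NZD 10,244,476.40 × 3.048 = BRL 31,225,164.07
BRL 31,225,164.07 × 0.2564 = CAD 8,006,132.07
Profit = CAD 8,006,132.07 − CAD 7,836,000.00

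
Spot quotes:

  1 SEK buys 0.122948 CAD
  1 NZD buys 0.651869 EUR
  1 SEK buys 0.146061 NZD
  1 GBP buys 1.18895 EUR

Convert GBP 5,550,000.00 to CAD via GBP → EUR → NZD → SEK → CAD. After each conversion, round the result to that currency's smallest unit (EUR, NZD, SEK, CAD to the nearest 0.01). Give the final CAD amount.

CAD 8,520,860.29

GBP 5,550,000.00 × 1.18895 = EUR 6,598,672.50
EUR 6,598,672.50 ÷ 0.651869 = NZD 10,122,697.20
NZD 10,122,697.20 ÷ 0.146061 = SEK 69,304,586.44
SEK 69,304,586.44 × 0.122948 = CAD 8,520,860.29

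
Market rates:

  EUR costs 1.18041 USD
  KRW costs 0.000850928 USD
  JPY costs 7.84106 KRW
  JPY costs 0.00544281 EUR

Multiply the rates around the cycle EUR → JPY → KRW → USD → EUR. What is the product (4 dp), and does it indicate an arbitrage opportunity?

Around EUR → JPY → KRW → USD → EUR: 1 ÷ 0.00544281 × 7.84106 × 0.000850928 ÷ 1.18041 = 1.038512
Product > 1; profitable direction is EUR → JPY → KRW → USD → EUR.

1.0385 (arbitrage exists)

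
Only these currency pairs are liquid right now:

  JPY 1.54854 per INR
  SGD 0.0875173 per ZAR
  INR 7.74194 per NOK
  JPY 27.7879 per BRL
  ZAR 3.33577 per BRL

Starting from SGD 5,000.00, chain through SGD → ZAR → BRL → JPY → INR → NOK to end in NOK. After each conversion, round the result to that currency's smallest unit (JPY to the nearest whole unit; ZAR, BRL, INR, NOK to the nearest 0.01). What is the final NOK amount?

SGD 5,000.00 ÷ 0.0875173 = ZAR 57,131.56
ZAR 57,131.56 ÷ 3.33577 = BRL 17,126.95
BRL 17,126.95 × 27.7879 = JPY 475,922
JPY 475,922 ÷ 1.54854 = INR 307,335.94
INR 307,335.94 ÷ 7.74194 = NOK 39,697.54

NOK 39,697.54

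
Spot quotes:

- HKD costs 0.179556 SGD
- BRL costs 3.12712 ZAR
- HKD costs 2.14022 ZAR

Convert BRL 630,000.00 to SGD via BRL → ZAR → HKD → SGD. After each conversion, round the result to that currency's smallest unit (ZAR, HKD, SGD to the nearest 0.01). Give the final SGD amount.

BRL 630,000.00 × 3.12712 = ZAR 1,970,085.60
ZAR 1,970,085.60 ÷ 2.14022 = HKD 920,506.12
HKD 920,506.12 × 0.179556 = SGD 165,282.40

SGD 165,282.40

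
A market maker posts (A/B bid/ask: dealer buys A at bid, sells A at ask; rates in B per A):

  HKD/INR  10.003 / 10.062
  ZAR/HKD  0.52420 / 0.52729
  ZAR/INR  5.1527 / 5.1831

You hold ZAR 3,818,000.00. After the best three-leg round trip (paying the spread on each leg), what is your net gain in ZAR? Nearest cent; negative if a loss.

Net profit: ZAR 44,545.62

Best loop ZAR → HKD → INR → ZAR:
ZAR 3,818,000.00 × 0.52420 (sell ZAR at bid) = HKD 2,001,395.60
HKD 2,001,395.60 × 10.003 (sell HKD at bid) = INR 20,019,960.19
INR 20,019,960.19 ÷ 5.1831 (buy ZAR at ask) = ZAR 3,862,545.62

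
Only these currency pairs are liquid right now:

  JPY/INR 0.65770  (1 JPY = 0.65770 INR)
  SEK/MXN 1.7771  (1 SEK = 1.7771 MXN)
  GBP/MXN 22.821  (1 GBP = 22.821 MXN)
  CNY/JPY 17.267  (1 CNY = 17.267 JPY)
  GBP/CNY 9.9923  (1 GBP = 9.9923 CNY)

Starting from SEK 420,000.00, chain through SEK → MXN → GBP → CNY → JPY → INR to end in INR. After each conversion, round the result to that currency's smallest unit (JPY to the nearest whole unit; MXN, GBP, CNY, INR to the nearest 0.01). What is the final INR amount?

INR 3,711,390.58

SEK 420,000.00 × 1.7771 = MXN 746,382.00
MXN 746,382.00 ÷ 22.821 = GBP 32,705.93
GBP 32,705.93 × 9.9923 = CNY 326,807.46
CNY 326,807.46 × 17.267 = JPY 5,642,984
JPY 5,642,984 × 0.65770 = INR 3,711,390.58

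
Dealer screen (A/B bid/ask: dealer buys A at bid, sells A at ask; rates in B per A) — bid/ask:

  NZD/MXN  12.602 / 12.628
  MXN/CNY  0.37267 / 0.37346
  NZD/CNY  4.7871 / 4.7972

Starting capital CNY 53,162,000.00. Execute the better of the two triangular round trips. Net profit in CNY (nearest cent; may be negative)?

Net profit: CNY 800,883.09

Best loop CNY → MXN → NZD → CNY:
CNY 53,162,000.00 ÷ 0.37346 (buy MXN at ask) = MXN 142,349,916.99
MXN 142,349,916.99 ÷ 12.628 (buy NZD at ask) = NZD 11,272,562.32
NZD 11,272,562.32 × 4.7871 (sell NZD at bid) = CNY 53,962,883.09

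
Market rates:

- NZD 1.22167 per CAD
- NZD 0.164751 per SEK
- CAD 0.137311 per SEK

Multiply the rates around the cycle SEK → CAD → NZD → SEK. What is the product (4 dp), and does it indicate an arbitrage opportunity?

Around SEK → CAD → NZD → SEK: 1 × 0.137311 × 1.22167 ÷ 0.164751 = 1.018196
Product > 1; profitable direction is SEK → CAD → NZD → SEK.

1.0182 (arbitrage exists)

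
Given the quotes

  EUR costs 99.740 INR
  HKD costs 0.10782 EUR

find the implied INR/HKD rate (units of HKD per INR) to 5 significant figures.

INR/HKD = 0.092989

1 INR ÷ 99.740 = 0.0100261 EUR
0.0100261 EUR ÷ 0.10782 = 0.0929889 HKD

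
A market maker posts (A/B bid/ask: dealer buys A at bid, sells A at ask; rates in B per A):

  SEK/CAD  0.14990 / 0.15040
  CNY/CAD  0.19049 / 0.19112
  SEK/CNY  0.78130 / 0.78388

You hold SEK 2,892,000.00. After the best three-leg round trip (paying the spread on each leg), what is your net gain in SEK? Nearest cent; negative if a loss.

Net profit: SEK 1,638.01

Best loop SEK → CAD → CNY → SEK:
SEK 2,892,000.00 × 0.14990 (sell SEK at bid) = CAD 433,510.80
CAD 433,510.80 ÷ 0.19112 (buy CNY at ask) = CNY 2,268,264.96
CNY 2,268,264.96 ÷ 0.78388 (buy SEK at ask) = SEK 2,893,638.01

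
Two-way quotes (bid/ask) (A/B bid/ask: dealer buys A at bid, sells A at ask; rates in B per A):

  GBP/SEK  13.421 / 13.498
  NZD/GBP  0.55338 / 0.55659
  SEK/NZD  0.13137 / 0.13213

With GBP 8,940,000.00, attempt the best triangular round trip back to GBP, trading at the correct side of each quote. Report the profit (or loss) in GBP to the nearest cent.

Net profit: GBP 65,985.86

Best loop GBP → NZD → SEK → GBP:
GBP 8,940,000.00 ÷ 0.55659 (buy NZD at ask) = NZD 16,062,092.38
NZD 16,062,092.38 ÷ 0.13213 (buy SEK at ask) = SEK 121,562,797.12
SEK 121,562,797.12 ÷ 13.498 (buy GBP at ask) = GBP 9,005,985.86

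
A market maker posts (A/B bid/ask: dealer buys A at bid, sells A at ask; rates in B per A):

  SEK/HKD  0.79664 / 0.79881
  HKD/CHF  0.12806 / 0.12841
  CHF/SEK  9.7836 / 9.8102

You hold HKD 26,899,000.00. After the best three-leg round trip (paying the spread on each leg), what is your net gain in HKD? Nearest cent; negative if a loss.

Best loop HKD → CHF → SEK → HKD:
HKD 26,899,000.00 × 0.12806 (sell HKD at bid) = CHF 3,444,685.94
CHF 3,444,685.94 × 9.7836 (sell CHF at bid) = SEK 33,701,429.36
SEK 33,701,429.36 × 0.79664 (sell SEK at bid) = HKD 26,847,906.69

Net result: HKD -51,093.31 (no profitable arbitrage after spreads)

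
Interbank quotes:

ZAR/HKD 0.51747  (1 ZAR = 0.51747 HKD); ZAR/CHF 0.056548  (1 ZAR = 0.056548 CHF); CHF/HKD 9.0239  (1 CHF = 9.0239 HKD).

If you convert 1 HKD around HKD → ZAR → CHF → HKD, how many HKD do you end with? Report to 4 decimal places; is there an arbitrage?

Around HKD → ZAR → CHF → HKD: 1 ÷ 0.51747 × 0.056548 × 9.0239 = 0.986112
Product < 1; profitable direction is HKD → CHF → ZAR → HKD.

0.9861 (arbitrage exists)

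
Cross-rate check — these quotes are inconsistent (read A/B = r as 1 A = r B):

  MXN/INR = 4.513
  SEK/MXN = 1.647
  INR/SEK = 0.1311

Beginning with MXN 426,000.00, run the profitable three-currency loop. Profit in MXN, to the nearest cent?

Profitable loop is MXN → SEK → INR → MXN:
MXN 426,000.00 ÷ 1.647 = SEK 258,652.09
SEK 258,652.09 ÷ 0.1311 = INR 1,972,937.41
INR 1,972,937.41 ÷ 4.513 = MXN 437,167.61
Profit = MXN 437,167.61 − MXN 426,000.00

Profit: MXN 11,167.61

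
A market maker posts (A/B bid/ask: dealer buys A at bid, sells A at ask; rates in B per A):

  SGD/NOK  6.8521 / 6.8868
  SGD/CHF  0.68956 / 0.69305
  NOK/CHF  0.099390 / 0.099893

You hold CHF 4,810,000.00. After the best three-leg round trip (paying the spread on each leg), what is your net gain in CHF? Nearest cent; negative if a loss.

Net profit: CHF 11,305.05

Best loop CHF → NOK → SGD → CHF:
CHF 4,810,000.00 ÷ 0.099893 (buy NOK at ask) = NOK 48,151,522.13
NOK 48,151,522.13 ÷ 6.8868 (buy SGD at ask) = SGD 6,991,857.19
SGD 6,991,857.19 × 0.68956 (sell SGD at bid) = CHF 4,821,305.05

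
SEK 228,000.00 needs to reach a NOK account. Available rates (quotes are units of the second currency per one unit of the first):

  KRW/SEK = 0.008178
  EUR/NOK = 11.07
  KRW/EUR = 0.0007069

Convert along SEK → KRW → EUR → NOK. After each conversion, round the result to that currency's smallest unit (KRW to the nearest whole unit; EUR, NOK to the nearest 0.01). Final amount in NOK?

NOK 218,169.11

SEK 228,000.00 ÷ 0.008178 = KRW 27,879,677
KRW 27,879,677 × 0.0007069 = EUR 19,708.14
EUR 19,708.14 × 11.07 = NOK 218,169.11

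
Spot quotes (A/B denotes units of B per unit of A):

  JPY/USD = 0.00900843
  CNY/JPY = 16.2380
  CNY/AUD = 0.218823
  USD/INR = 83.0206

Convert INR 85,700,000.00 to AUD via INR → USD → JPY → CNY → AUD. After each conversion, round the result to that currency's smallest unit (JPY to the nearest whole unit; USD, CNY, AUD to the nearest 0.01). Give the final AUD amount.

AUD 1,544,209.71

INR 85,700,000.00 ÷ 83.0206 = USD 1,032,273.92
USD 1,032,273.92 ÷ 0.00900843 = JPY 114,589,770
JPY 114,589,770 ÷ 16.2380 = CNY 7,056,889.40
CNY 7,056,889.40 × 0.218823 = AUD 1,544,209.71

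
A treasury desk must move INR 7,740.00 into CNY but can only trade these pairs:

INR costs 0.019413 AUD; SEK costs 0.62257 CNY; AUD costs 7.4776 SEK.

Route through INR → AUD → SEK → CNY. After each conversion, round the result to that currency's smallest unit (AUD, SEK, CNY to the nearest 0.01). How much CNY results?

INR 7,740.00 × 0.019413 = AUD 150.26
AUD 150.26 × 7.4776 = SEK 1,123.58
SEK 1,123.58 × 0.62257 = CNY 699.51

CNY 699.51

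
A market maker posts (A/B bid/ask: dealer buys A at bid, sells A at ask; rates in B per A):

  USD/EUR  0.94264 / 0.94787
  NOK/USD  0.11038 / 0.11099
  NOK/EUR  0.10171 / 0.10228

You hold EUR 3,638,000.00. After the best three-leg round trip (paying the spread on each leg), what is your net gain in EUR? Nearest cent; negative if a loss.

Net profit: EUR 62,907.49

Best loop EUR → NOK → USD → EUR:
EUR 3,638,000.00 ÷ 0.10228 (buy NOK at ask) = NOK 35,569,026.20
NOK 35,569,026.20 × 0.11038 (sell NOK at bid) = USD 3,926,109.11
USD 3,926,109.11 × 0.94264 (sell USD at bid) = EUR 3,700,907.49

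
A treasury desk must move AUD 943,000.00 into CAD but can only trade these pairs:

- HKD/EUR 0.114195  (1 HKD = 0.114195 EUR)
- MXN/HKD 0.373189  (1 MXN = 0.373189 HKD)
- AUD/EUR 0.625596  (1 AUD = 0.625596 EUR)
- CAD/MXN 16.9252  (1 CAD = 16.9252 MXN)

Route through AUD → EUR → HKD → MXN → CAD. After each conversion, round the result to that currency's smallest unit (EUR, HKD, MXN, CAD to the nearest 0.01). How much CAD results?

AUD 943,000.00 × 0.625596 = EUR 589,937.03
EUR 589,937.03 ÷ 0.114195 = HKD 5,166,049.56
HKD 5,166,049.56 ÷ 0.373189 = MXN 13,842,984.55
MXN 13,842,984.55 ÷ 16.9252 = CAD 817,891.93

CAD 817,891.93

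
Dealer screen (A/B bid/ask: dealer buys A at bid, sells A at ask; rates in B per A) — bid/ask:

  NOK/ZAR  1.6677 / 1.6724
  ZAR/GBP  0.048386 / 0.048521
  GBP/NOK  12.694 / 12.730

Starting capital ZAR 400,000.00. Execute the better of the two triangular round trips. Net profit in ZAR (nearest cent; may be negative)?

Net profit: ZAR 9,728.46

Best loop ZAR → GBP → NOK → ZAR:
ZAR 400,000.00 × 0.048386 (sell ZAR at bid) = GBP 19,354.40
GBP 19,354.40 × 12.694 (sell GBP at bid) = NOK 245,684.75
NOK 245,684.75 × 1.6677 (sell NOK at bid) = ZAR 409,728.46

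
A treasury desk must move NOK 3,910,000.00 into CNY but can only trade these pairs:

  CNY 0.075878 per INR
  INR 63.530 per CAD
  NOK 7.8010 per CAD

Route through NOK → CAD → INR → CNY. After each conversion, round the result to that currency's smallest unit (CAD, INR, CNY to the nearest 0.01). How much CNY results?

NOK 3,910,000.00 ÷ 7.8010 = CAD 501,217.79
CAD 501,217.79 × 63.530 = INR 31,842,366.20
INR 31,842,366.20 × 0.075878 = CNY 2,416,135.06

CNY 2,416,135.06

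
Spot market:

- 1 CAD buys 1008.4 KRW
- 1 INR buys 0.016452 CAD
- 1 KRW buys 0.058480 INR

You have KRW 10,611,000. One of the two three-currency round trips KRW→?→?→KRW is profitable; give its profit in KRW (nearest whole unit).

Profit: KRW 325,980

Profitable loop is KRW → CAD → INR → KRW:
KRW 10,611,000 ÷ 1008.4 = CAD 10,522.61
CAD 10,522.61 ÷ 0.016452 = INR 639,594.58
INR 639,594.58 ÷ 0.058480 = KRW 10,936,980
Profit = KRW 10,936,980 − KRW 10,611,000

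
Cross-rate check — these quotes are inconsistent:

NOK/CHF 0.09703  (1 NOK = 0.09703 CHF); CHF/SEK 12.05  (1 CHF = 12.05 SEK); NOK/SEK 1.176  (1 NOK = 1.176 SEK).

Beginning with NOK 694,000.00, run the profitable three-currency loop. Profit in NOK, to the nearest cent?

Profit: NOK 4,029.40

Profitable loop is NOK → SEK → CHF → NOK:
NOK 694,000.00 × 1.176 = SEK 816,144.00
SEK 816,144.00 ÷ 12.05 = CHF 67,729.79
CHF 67,729.79 ÷ 0.09703 = NOK 698,029.40
Profit = NOK 698,029.40 − NOK 694,000.00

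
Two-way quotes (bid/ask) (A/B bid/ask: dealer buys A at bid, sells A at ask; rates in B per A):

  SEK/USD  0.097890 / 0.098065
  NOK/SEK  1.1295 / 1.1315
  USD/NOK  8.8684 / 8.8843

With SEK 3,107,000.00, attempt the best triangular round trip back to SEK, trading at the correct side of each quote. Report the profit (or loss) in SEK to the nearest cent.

Net profit: SEK 44,733.20

Best loop SEK → NOK → USD → SEK:
SEK 3,107,000.00 ÷ 1.1315 (buy NOK at ask) = NOK 2,745,912.51
NOK 2,745,912.51 ÷ 8.8843 (buy USD at ask) = USD 309,074.72
USD 309,074.72 ÷ 0.098065 (buy SEK at ask) = SEK 3,151,733.20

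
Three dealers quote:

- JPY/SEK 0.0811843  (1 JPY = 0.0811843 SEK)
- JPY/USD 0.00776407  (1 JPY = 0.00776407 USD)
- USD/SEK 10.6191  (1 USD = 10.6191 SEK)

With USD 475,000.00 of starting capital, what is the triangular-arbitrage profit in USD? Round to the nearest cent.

Profitable loop is USD → SEK → JPY → USD:
USD 475,000.00 × 10.6191 = SEK 5,044,072.50
SEK 5,044,072.50 ÷ 0.0811843 = JPY 62,131,132
JPY 62,131,132 × 0.00776407 = USD 482,390.46
Profit = USD 482,390.46 − USD 475,000.00

Profit: USD 7,390.46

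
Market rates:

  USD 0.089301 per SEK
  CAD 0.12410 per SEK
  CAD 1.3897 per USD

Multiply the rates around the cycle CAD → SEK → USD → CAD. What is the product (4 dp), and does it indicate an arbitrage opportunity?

1.0000 (no arbitrage)

Around CAD → SEK → USD → CAD: 1 ÷ 0.12410 × 0.089301 × 1.3897 = 1.000013
Product ≈ 1 (deviation 0.001%, within rounding noise).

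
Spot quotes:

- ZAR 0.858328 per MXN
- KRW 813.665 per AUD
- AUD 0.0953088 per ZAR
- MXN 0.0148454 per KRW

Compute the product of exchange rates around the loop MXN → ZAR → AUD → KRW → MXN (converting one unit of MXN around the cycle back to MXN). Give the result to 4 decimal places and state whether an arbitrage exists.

Around MXN → ZAR → AUD → KRW → MXN: 1 × 0.858328 × 0.0953088 × 813.665 × 0.0148454 = 0.988152
Product < 1; profitable direction is MXN → KRW → AUD → ZAR → MXN.

0.9882 (arbitrage exists)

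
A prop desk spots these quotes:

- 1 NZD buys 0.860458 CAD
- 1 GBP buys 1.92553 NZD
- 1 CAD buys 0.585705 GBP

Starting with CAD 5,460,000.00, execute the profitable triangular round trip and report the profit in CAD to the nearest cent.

Profitable loop is CAD → NZD → GBP → CAD:
CAD 5,460,000.00 ÷ 0.860458 = NZD 6,345,457.88
NZD 6,345,457.88 ÷ 1.92553 = GBP 3,295,434.44
GBP 3,295,434.44 ÷ 0.585705 = CAD 5,626,440.69
Profit = CAD 5,626,440.69 − CAD 5,460,000.00

Profit: CAD 166,440.69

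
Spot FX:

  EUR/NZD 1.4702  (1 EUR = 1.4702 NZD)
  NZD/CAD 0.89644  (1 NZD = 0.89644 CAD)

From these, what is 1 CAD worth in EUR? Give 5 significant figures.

CAD/EUR = 0.75876

1 CAD ÷ 0.89644 = 1.11552 NZD
1.11552 NZD ÷ 1.4702 = 0.758756 EUR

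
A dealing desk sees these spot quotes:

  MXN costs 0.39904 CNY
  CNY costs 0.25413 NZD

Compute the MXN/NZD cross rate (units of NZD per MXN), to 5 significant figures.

MXN/NZD = 0.10141

1 MXN × 0.39904 = 0.39904 CNY
0.39904 CNY × 0.25413 = 0.101408 NZD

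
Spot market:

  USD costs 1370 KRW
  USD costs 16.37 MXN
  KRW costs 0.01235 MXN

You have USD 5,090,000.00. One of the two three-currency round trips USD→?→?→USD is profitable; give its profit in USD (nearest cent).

Profit: USD 170,858.58

Profitable loop is USD → KRW → MXN → USD:
USD 5,090,000.00 × 1370 = KRW 6,973,300,000
KRW 6,973,300,000 × 0.01235 = MXN 86,120,255.00
MXN 86,120,255.00 ÷ 16.37 = USD 5,260,858.58
Profit = USD 5,260,858.58 − USD 5,090,000.00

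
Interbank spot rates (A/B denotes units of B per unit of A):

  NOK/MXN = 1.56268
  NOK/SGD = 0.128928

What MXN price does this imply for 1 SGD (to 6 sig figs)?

SGD/MXN = 12.1206

1 SGD ÷ 0.128928 = 7.75627 NOK
7.75627 NOK × 1.56268 = 12.1206 MXN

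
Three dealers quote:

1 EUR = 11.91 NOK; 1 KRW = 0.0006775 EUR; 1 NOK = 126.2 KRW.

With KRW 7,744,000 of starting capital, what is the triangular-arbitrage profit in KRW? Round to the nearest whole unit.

Profit: KRW 141,800

Profitable loop is KRW → EUR → NOK → KRW:
KRW 7,744,000 × 0.0006775 = EUR 5,246.56
EUR 5,246.56 × 11.91 = NOK 62,486.53
NOK 62,486.53 × 126.2 = KRW 7,885,800
Profit = KRW 7,885,800 − KRW 7,744,000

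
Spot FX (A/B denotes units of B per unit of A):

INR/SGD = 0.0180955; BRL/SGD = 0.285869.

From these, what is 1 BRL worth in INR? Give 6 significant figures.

1 BRL × 0.285869 = 0.285869 SGD
0.285869 SGD ÷ 0.0180955 = 15.7978 INR

BRL/INR = 15.7978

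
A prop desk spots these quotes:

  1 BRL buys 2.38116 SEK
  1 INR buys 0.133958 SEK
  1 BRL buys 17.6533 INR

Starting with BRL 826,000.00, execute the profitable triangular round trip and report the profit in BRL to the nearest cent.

Profitable loop is BRL → SEK → INR → BRL:
BRL 826,000.00 × 2.38116 = SEK 1,966,838.16
SEK 1,966,838.16 ÷ 0.133958 = INR 14,682,498.69
INR 14,682,498.69 ÷ 17.6533 = BRL 831,714.11
Profit = BRL 831,714.11 − BRL 826,000.00

Profit: BRL 5,714.11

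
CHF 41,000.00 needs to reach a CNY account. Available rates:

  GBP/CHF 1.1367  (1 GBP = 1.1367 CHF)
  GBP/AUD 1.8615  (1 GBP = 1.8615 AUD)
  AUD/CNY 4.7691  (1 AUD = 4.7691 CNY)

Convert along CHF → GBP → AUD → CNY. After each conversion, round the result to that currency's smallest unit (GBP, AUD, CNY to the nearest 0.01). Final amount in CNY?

CHF 41,000.00 ÷ 1.1367 = GBP 36,069.32
GBP 36,069.32 × 1.8615 = AUD 67,143.04
AUD 67,143.04 × 4.7691 = CNY 320,211.87

CNY 320,211.87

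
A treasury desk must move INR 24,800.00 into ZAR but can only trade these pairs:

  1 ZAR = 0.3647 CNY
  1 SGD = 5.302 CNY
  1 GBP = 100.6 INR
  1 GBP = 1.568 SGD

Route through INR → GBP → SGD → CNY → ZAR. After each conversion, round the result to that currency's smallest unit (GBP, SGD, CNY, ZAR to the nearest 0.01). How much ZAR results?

INR 24,800.00 ÷ 100.6 = GBP 246.52
GBP 246.52 × 1.568 = SGD 386.54
SGD 386.54 × 5.302 = CNY 2,049.44
CNY 2,049.44 ÷ 0.3647 = ZAR 5,619.52

ZAR 5,619.52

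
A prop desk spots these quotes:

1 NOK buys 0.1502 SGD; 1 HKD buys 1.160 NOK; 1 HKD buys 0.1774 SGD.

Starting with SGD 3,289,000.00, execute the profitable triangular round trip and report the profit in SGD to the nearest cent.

Profit: SGD 59,802.75

Profitable loop is SGD → NOK → HKD → SGD:
SGD 3,289,000.00 ÷ 0.1502 = NOK 21,897,470.04
NOK 21,897,470.04 ÷ 1.160 = HKD 18,877,129.34
HKD 18,877,129.34 × 0.1774 = SGD 3,348,802.75
Profit = SGD 3,348,802.75 − SGD 3,289,000.00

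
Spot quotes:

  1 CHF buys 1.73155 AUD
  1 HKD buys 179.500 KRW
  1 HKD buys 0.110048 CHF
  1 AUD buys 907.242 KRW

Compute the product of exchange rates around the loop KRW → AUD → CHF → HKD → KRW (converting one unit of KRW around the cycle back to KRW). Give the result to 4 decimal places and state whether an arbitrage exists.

1.0383 (arbitrage exists)

Around KRW → AUD → CHF → HKD → KRW: 1 ÷ 907.242 ÷ 1.73155 ÷ 0.110048 × 179.500 = 1.038303
Product > 1; profitable direction is KRW → AUD → CHF → HKD → KRW.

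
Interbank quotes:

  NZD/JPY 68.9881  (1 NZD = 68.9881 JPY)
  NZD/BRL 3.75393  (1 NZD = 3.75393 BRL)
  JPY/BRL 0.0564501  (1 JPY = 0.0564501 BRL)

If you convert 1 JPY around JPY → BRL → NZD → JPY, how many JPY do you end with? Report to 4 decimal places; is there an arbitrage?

Around JPY → BRL → NZD → JPY: 1 × 0.0564501 ÷ 3.75393 × 68.9881 = 1.037415
Product > 1; profitable direction is JPY → BRL → NZD → JPY.

1.0374 (arbitrage exists)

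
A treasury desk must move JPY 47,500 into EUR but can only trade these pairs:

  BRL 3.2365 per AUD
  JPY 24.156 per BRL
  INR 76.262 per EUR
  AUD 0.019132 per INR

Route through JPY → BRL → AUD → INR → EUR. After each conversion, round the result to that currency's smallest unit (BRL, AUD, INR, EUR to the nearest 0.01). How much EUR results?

JPY 47,500 ÷ 24.156 = BRL 1,966.39
BRL 1,966.39 ÷ 3.2365 = AUD 607.57
AUD 607.57 ÷ 0.019132 = INR 31,756.74
INR 31,756.74 ÷ 76.262 = EUR 416.42

EUR 416.42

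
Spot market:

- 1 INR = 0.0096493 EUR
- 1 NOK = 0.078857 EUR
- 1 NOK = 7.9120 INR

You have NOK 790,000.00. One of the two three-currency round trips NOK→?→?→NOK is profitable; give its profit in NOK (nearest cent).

Profit: NOK 25,990.79

Profitable loop is NOK → EUR → INR → NOK:
NOK 790,000.00 × 0.078857 = EUR 62,297.03
EUR 62,297.03 ÷ 0.0096493 = INR 6,456,119.10
INR 6,456,119.10 ÷ 7.9120 = NOK 815,990.79
Profit = NOK 815,990.79 − NOK 790,000.00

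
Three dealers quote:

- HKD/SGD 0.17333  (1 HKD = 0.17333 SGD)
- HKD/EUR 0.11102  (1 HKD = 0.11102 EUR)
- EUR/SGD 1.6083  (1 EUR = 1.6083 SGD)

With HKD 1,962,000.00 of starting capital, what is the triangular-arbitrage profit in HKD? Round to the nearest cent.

Profit: HKD 59,126.75

Profitable loop is HKD → EUR → SGD → HKD:
HKD 1,962,000.00 × 0.11102 = EUR 217,821.24
EUR 217,821.24 × 1.6083 = SGD 350,321.90
SGD 350,321.90 ÷ 0.17333 = HKD 2,021,126.75
Profit = HKD 2,021,126.75 − HKD 1,962,000.00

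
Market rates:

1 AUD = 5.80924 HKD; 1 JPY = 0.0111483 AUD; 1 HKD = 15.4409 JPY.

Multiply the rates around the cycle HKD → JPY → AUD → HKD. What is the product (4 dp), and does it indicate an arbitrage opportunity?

1.0000 (no arbitrage)

Around HKD → JPY → AUD → HKD: 1 × 15.4409 × 0.0111483 × 5.80924 = 1.000001
Product ≈ 1 (deviation 0.000%, within rounding noise).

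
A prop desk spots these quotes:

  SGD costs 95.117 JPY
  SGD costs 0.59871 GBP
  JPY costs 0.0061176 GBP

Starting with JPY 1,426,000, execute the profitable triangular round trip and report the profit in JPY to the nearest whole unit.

Profit: JPY 41,225

Profitable loop is JPY → SGD → GBP → JPY:
JPY 1,426,000 ÷ 95.117 = SGD 14,992.06
SGD 14,992.06 × 0.59871 = GBP 8,975.90
GBP 8,975.90 ÷ 0.0061176 = JPY 1,467,225
Profit = JPY 1,467,225 − JPY 1,426,000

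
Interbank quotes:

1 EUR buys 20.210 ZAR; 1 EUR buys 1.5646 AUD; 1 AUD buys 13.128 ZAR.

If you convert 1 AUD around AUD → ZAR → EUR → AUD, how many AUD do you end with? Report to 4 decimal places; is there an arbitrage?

Around AUD → ZAR → EUR → AUD: 1 × 13.128 ÷ 20.210 × 1.5646 = 1.016332
Product > 1; profitable direction is AUD → ZAR → EUR → AUD.

1.0163 (arbitrage exists)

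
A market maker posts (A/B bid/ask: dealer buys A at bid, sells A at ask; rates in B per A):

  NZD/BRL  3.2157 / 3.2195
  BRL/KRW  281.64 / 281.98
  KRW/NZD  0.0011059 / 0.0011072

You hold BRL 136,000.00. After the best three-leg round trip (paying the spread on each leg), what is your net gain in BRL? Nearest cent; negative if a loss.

Net profit: BRL 214.90

Best loop BRL → KRW → NZD → BRL:
BRL 136,000.00 × 281.64 (sell BRL at bid) = KRW 38,303,040
KRW 38,303,040 × 0.0011059 (sell KRW at bid) = NZD 42,359.33
NZD 42,359.33 × 3.2157 (sell NZD at bid) = BRL 136,214.90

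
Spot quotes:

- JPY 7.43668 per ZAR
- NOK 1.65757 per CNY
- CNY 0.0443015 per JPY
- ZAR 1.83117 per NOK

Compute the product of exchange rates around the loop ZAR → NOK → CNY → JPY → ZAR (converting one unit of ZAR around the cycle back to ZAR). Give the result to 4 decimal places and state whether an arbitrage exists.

Around ZAR → NOK → CNY → JPY → ZAR: 1 ÷ 1.83117 ÷ 1.65757 ÷ 0.0443015 ÷ 7.43668 = 1.000004
Product ≈ 1 (deviation 0.000%, within rounding noise).

1.0000 (no arbitrage)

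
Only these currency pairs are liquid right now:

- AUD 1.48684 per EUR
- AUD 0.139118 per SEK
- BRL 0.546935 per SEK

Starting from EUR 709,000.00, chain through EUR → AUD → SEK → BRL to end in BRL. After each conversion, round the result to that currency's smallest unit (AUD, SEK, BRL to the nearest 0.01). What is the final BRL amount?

EUR 709,000.00 × 1.48684 = AUD 1,054,169.56
AUD 1,054,169.56 ÷ 0.139118 = SEK 7,577,520.95
SEK 7,577,520.95 × 0.546935 = BRL 4,144,411.42

BRL 4,144,411.42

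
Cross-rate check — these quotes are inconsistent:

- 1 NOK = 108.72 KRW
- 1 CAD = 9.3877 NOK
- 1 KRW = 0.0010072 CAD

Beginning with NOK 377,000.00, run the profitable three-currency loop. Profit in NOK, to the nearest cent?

Profitable loop is NOK → KRW → CAD → NOK:
NOK 377,000.00 × 108.72 = KRW 40,987,440
KRW 40,987,440 × 0.0010072 = CAD 41,282.55
CAD 41,282.55 × 9.3877 = NOK 387,548.19
Profit = NOK 387,548.19 − NOK 377,000.00

Profit: NOK 10,548.19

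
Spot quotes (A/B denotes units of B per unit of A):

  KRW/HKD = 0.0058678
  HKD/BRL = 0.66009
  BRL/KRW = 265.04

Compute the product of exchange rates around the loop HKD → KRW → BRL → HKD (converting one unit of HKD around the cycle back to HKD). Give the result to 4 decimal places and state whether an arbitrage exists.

Around HKD → KRW → BRL → HKD: 1 ÷ 0.0058678 ÷ 265.04 ÷ 0.66009 = 0.974115
Product < 1; profitable direction is HKD → BRL → KRW → HKD.

0.9741 (arbitrage exists)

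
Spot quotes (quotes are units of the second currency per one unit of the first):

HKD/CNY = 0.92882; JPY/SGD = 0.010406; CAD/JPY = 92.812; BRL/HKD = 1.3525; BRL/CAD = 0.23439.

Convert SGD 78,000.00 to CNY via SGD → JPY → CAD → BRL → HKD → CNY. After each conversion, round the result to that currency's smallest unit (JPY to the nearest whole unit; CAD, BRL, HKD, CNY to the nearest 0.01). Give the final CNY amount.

CNY 432,849.02

SGD 78,000.00 ÷ 0.010406 = JPY 7,495,676
JPY 7,495,676 ÷ 92.812 = CAD 80,761.93
CAD 80,761.93 ÷ 0.23439 = BRL 344,562.18
BRL 344,562.18 × 1.3525 = HKD 466,020.35
HKD 466,020.35 × 0.92882 = CNY 432,849.02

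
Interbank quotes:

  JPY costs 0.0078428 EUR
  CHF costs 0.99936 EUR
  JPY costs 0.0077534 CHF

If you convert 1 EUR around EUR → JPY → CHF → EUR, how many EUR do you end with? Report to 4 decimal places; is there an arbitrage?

0.9880 (arbitrage exists)

Around EUR → JPY → CHF → EUR: 1 ÷ 0.0078428 × 0.0077534 × 0.99936 = 0.987968
Product < 1; profitable direction is EUR → CHF → JPY → EUR.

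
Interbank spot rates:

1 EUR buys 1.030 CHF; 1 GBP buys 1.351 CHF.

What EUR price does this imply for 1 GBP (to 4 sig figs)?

1 GBP × 1.351 = 1.351 CHF
1.351 CHF ÷ 1.030 = 1.31165 EUR

GBP/EUR = 1.312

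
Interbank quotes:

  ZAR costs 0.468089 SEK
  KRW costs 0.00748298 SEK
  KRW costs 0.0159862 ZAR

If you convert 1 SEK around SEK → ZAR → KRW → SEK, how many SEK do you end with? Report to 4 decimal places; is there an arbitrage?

1.0000 (no arbitrage)

Around SEK → ZAR → KRW → SEK: 1 ÷ 0.468089 ÷ 0.0159862 × 0.00748298 = 1.000002
Product ≈ 1 (deviation 0.000%, within rounding noise).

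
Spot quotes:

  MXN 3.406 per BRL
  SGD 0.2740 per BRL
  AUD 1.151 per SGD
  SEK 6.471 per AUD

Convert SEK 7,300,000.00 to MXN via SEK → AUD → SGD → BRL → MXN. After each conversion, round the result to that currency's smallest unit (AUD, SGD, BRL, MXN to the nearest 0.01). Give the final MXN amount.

MXN 12,183,448.10

SEK 7,300,000.00 ÷ 6.471 = AUD 1,128,110.03
AUD 1,128,110.03 ÷ 1.151 = SGD 980,112.97
SGD 980,112.97 ÷ 0.2740 = BRL 3,577,054.64
BRL 3,577,054.64 × 3.406 = MXN 12,183,448.10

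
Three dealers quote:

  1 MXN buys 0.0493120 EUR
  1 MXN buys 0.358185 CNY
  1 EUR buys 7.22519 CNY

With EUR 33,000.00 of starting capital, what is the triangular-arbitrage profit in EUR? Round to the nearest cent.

Profitable loop is EUR → MXN → CNY → EUR:
EUR 33,000.00 ÷ 0.0493120 = MXN 669,208.31
MXN 669,208.31 × 0.358185 = CNY 239,700.38
CNY 239,700.38 ÷ 7.22519 = EUR 33,175.65
Profit = EUR 33,175.65 − EUR 33,000.00

Profit: EUR 175.65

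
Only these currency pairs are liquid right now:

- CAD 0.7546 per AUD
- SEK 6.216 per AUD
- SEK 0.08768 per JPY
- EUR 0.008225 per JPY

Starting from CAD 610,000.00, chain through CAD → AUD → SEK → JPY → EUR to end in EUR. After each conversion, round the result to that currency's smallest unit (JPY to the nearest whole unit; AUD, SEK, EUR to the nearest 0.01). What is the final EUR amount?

CAD 610,000.00 ÷ 0.7546 = AUD 808,375.30
AUD 808,375.30 × 6.216 = SEK 5,024,860.86
SEK 5,024,860.86 ÷ 0.08768 = JPY 57,309,088
JPY 57,309,088 × 0.008225 = EUR 471,367.25

EUR 471,367.25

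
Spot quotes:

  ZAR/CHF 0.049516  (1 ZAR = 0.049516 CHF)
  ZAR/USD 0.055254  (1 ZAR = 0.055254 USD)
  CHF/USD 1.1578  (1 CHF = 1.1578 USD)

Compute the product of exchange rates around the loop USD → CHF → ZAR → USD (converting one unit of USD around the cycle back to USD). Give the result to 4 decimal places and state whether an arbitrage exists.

0.9638 (arbitrage exists)

Around USD → CHF → ZAR → USD: 1 ÷ 1.1578 ÷ 0.049516 × 0.055254 = 0.963795
Product < 1; profitable direction is USD → ZAR → CHF → USD.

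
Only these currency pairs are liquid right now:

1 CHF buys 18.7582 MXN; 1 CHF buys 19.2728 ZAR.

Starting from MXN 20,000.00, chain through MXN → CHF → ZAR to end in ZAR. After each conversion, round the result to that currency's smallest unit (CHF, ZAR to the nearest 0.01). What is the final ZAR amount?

MXN 20,000.00 ÷ 18.7582 = CHF 1,066.20
CHF 1,066.20 × 19.2728 = ZAR 20,548.66

ZAR 20,548.66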